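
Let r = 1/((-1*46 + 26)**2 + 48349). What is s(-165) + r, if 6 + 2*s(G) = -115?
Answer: -5898627/97498 ≈ -60.500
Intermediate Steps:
s(G) = -121/2 (s(G) = -3 + (1/2)*(-115) = -3 - 115/2 = -121/2)
r = 1/48749 (r = 1/((-46 + 26)**2 + 48349) = 1/((-20)**2 + 48349) = 1/(400 + 48349) = 1/48749 ≈ 2.0513e-5)
s(-165) + r = -121/2 + 1/48749 = -5898627/97498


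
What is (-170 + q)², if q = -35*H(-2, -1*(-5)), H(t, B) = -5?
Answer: 25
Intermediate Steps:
q = 175 (q = -35*(-5) = 175)
(-170 + q)² = (-170 + 175)² = 5² = 25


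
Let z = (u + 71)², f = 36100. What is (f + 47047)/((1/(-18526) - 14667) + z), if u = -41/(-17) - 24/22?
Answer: -53865594449018/6113427139891 ≈ -8.8110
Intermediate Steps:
u = 247/187 (u = -41*(-1/17) - 24*1/22 = 41/17 - 12/11 = 247/187 ≈ 1.3209)
z = 182898576/34969 (z = (247/187 + 71)² = (13524/187)² = 182898576/34969 ≈ 5230.3)
(f + 47047)/((1/(-18526) - 14667) + z) = (36100 + 47047)/((1/(-18526) - 14667) + 182898576/34969) = 83147/((-1/18526 - 14667) + 182898576/34969) = 83147/(-271720843/18526 + 182898576/34969) = 83147/(-6113427139891/647835694) = 83147*(-647835694/6113427139891) = -53865594449018/6113427139891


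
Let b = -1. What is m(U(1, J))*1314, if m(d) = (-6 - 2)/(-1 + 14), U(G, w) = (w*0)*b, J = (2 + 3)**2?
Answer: -10512/13 ≈ -808.62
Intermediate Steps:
J = 25 (J = 5**2 = 25)
U(G, w) = 0 (U(G, w) = (w*0)*(-1) = 0*(-1) = 0)
m(d) = -8/13
m(U(1, J))*1314 = -8/13*1314 = -10512/13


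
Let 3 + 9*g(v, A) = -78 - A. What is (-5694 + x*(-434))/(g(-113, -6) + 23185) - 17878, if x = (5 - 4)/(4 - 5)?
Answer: -124307312/6953 ≈ -17878.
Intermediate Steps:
g(v, A) = -9 - A/9 (g(v, A) = -1/3 + (-78 - A)/9 = -1/3 + (-26/3 - A/9) = -9 - A/9)
x = -1 (x = 1/(-1) = 1*(-1) = -1)
(-5694 + x*(-434))/(g(-113, -6) + 23185) - 17878 = (-5694 - 1*(-434))/((-9 - 1/9*(-6)) + 23185) - 17878 = (-5694 + 434)/((-9 + 2/3) + 23185) - 17878 = -5260/(-25/3 + 23185) - 17878 = -5260/69530/3 - 17878 = -5260*3/69530 - 17878 = -1578/6953 - 17878 = -124307312/6953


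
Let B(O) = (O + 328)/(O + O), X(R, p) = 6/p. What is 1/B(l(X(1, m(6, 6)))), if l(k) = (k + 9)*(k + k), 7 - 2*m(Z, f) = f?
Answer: 63/52 ≈ 1.2115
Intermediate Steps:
m(Z, f) = 7/2 - f/2
l(k) = 2*k*(9 + k) (l(k) = (9 + k)*(2*k) = 2*k*(9 + k))
B(O) = (328 + O)/(2*O) (B(O) = (328 + O)/((2*O)) = (328 + O)*(1/(2*O)) = (328 + O)/(2*O))
1/B(l(X(1, m(6, 6)))) = 1/((328 + 2*(6/(7/2 - ½*6))*(9 + 6/(7/2 - ½*6)))/(2*((2*(6/(7/2 - ½*6))*(9 + 6/(7/2 - ½*6)))))) = 1/((328 + 2*(6/(7/2 - 3))*(9 + 6/(7/2 - 3)))/(2*((2*(6/(7/2 - 3))*(9 + 6/(7/2 - 3)))))) = 1/((328 + 2*(6/(½))*(9 + 6/(½)))/(2*((2*(6/(½))*(9 + 6/(½)))))) = 1/((328 + 2*(6*2)*(9 + 6*2))/(2*((2*(6*2)*(9 + 6*2))))) = 1/((328 + 2*12*(9 + 12))/(2*((2*12*(9 + 12))))) = 1/((328 + 2*12*21)/(2*((2*12*21)))) = 1/((½)*(328 + 504)/504) = 1/((½)*(1/504)*832) = 1/(52/63) = 63/52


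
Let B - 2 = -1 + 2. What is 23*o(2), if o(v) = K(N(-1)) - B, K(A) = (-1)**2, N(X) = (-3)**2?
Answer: -46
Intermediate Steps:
B = 3 (B = 2 + (-1 + 2) = 2 + 1 = 3)
N(X) = 9
K(A) = 1
o(v) = -2 (o(v) = 1 - 1*3 = 1 - 3 = -2)
23*o(2) = 23*(-2) = -46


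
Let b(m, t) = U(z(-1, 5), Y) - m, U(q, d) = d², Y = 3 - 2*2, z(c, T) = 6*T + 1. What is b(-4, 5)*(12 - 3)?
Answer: 45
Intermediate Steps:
z(c, T) = 1 + 6*T
Y = -1 (Y = 3 - 4 = -1)
b(m, t) = 1 - m (b(m, t) = (-1)² - m = 1 - m)
b(-4, 5)*(12 - 3) = (1 - 1*(-4))*(12 - 3) = (1 + 4)*9 = 5*9 = 45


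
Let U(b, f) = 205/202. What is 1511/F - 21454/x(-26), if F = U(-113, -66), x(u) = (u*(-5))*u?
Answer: 103604843/69290 ≈ 1495.2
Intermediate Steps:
U(b, f) = 205/202 (U(b, f) = 205*(1/202) = 205/202)
x(u) = -5*u**2 (x(u) = (-5*u)*u = -5*u**2)
F = 205/202 ≈ 1.0149
1511/F - 21454/x(-26) = 1511/(205/202) - 21454/((-5*(-26)**2)) = 1511*(202/205) - 21454/((-5*676)) = 305222/205 - 21454/(-3380) = 305222/205 - 21454*(-1/3380) = 305222/205 + 10727/1690 = 103604843/69290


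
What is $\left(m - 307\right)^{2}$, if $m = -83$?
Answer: $152100$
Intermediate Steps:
$\left(m - 307\right)^{2} = \left(-83 - 307\right)^{2} = \left(-390\right)^{2} = 152100$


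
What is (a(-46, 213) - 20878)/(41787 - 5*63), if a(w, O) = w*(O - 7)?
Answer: -5059/6912 ≈ -0.73192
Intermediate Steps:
a(w, O) = w*(-7 + O)
(a(-46, 213) - 20878)/(41787 - 5*63) = (-46*(-7 + 213) - 20878)/(41787 - 5*63) = (-46*206 - 20878)/(41787 - 315) = (-9476 - 20878)/41472 = -30354*1/41472 = -5059/6912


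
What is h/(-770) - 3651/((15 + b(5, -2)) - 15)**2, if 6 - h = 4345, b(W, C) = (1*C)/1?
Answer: -1396957/1540 ≈ -907.12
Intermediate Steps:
b(W, C) = C (b(W, C) = C*1 = C)
h = -4339 (h = 6 - 1*4345 = 6 - 4345 = -4339)
h/(-770) - 3651/((15 + b(5, -2)) - 15)**2 = -4339/(-770) - 3651/((15 - 2) - 15)**2 = -4339*(-1/770) - 3651/(13 - 15)**2 = 4339/770 - 3651/((-2)**2) = 4339/770 - 3651/4 = -1396957/1540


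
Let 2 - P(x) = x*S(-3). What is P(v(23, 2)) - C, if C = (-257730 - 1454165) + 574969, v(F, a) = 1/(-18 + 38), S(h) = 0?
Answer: 1136928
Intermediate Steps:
v(F, a) = 1/20
C = -1136926 (C = -1711895 + 574969 = -1136926)
P(x) = 2 (P(x) = 2 - x*0 = 2 - 1*0 = 2 + 0 = 2)
P(v(23, 2)) - C = 2 - 1*(-1136926) = 2 + 1136926 = 1136928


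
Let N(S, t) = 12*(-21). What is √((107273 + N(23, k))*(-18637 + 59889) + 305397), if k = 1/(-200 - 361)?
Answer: √4415135689 ≈ 66447.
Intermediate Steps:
k = -1/561 (k = 1/(-561) = -1/561 ≈ -0.0017825)
N(S, t) = -252
√((107273 + N(23, k))*(-18637 + 59889) + 305397) = √((107273 - 252)*(-18637 + 59889) + 305397) = √(107021*41252 + 305397) = √(4414830292 + 305397) = √4415135689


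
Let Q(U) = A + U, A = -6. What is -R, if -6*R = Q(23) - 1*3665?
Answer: -608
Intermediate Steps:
Q(U) = -6 + U
R = 608 (R = -((-6 + 23) - 1*3665)/6 = -(17 - 3665)/6 = -⅙*(-3648) = 608)
-R = -1*608 = -608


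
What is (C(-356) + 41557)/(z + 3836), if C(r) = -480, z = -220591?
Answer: -41077/216755 ≈ -0.18951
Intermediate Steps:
(C(-356) + 41557)/(z + 3836) = (-480 + 41557)/(-220591 + 3836) = 41077/(-216755) = 41077*(-1/216755) = -41077/216755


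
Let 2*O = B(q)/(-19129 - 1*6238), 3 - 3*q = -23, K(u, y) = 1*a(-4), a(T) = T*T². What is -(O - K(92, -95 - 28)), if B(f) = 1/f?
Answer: -84421373/1319084 ≈ -64.000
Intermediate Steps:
a(T) = T³
K(u, y) = -64 (K(u, y) = 1*(-4)³ = 1*(-64) = -64)
q = 26/3 (q = 1 - ⅓*(-23) = 1 + 23/3 = 26/3 ≈ 8.6667)
O = -3/1319084 (O = (1/((26/3)*(-19129 - 1*6238)))/2 = (3/(26*(-19129 - 6238)))/2 = ((3/26)/(-25367))/2 = ((3/26)*(-1/25367))/2 = (½)*(-3/659542) = -3/1319084 ≈ -2.2743e-6)
-(O - K(92, -95 - 28)) = -(-3/1319084 - 1*(-64)) = -(-3/1319084 + 64) = -1*84421373/1319084 = -84421373/1319084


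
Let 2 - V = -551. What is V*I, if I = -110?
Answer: -60830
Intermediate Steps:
V = 553 (V = 2 - 1*(-551) = 2 + 551 = 553)
V*I = 553*(-110) = -60830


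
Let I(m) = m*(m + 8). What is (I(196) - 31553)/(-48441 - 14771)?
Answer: -8431/63212 ≈ -0.13338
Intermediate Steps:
I(m) = m*(8 + m)
(I(196) - 31553)/(-48441 - 14771) = (196*(8 + 196) - 31553)/(-48441 - 14771) = (196*204 - 31553)/(-63212) = (39984 - 31553)*(-1/63212) = 8431*(-1/63212) = -8431/63212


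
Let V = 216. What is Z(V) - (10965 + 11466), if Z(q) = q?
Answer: -22215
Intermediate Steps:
Z(V) - (10965 + 11466) = 216 - (10965 + 11466) = 216 - 1*22431 = 216 - 22431 = -22215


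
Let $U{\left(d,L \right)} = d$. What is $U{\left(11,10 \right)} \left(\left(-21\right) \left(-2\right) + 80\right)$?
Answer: $1342$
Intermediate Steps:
$U{\left(11,10 \right)} \left(\left(-21\right) \left(-2\right) + 80\right) = 11 \left(\left(-21\right) \left(-2\right) + 80\right) = 11 \left(42 + 80\right) = 11 \cdot 122 = 1342$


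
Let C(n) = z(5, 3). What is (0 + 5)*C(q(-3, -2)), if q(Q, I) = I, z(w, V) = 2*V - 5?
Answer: 5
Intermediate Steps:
z(w, V) = -5 + 2*V
C(n) = 1 (C(n) = -5 + 2*3 = -5 + 6 = 1)
(0 + 5)*C(q(-3, -2)) = (0 + 5)*1 = 5*1 = 5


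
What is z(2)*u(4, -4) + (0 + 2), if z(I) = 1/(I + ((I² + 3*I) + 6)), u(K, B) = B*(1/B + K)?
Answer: 7/6 ≈ 1.1667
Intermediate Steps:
u(K, B) = B*(K + 1/B)
z(I) = 1/(6 + I² + 4*I) (z(I) = 1/(I + (6 + I² + 3*I)) = 1/(6 + I² + 4*I))
z(2)*u(4, -4) + (0 + 2) = (1 - 4*4)/(6 + 2² + 4*2) + (0 + 2) = (1 - 16)/(6 + 4 + 8) + 2 = -15/18 + 2 = (1/18)*(-15) + 2 = -⅚ + 2 = 7/6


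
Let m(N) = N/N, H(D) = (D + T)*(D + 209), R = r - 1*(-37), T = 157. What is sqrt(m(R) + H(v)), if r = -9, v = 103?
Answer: sqrt(81121) ≈ 284.82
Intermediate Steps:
R = 28 (R = -9 - 1*(-37) = -9 + 37 = 28)
H(D) = (157 + D)*(209 + D) (H(D) = (D + 157)*(D + 209) = (157 + D)*(209 + D))
m(N) = 1
sqrt(m(R) + H(v)) = sqrt(1 + (32813 + 103**2 + 366*103)) = sqrt(1 + (32813 + 10609 + 37698)) = sqrt(1 + 81120) = sqrt(81121)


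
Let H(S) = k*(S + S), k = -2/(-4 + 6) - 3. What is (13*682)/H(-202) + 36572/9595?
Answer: 713711/76760 ≈ 9.2980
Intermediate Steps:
k = -4 (k = -2/2 - 3 = (½)*(-2) - 3 = -1 - 3 = -4)
H(S) = -8*S (H(S) = -4*(S + S) = -8*S)
(13*682)/H(-202) + 36572/9595 = (13*682)/((-8*(-202))) + 36572/9595 = 8866/1616 + 36572*(1/9595) = 8866*(1/1616) + 36572/9595 = 4433/808 + 36572/9595 = 713711/76760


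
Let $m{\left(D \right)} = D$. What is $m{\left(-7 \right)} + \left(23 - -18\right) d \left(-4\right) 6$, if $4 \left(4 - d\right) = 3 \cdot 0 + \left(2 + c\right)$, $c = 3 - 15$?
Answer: $-6403$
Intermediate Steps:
$c = -12$ ($c = 3 - 15 = -12$)
$d = \frac{13}{2}$ ($d = 4 - \frac{3 \cdot 0 + \left(2 - 12\right)}{4} = 4 - \frac{0 - 10}{4} = 4 - - \frac{5}{2} = 4 + \frac{5}{2} = \frac{13}{2} \approx 6.5$)
$m{\left(-7 \right)} + \left(23 - -18\right) d \left(-4\right) 6 = -7 + \left(23 - -18\right) \frac{13}{2} \left(-4\right) 6 = -7 + \left(23 + 18\right) \left(\left(-26\right) 6\right) = -7 + 41 \left(-156\right) = -7 - 6396 = -6403$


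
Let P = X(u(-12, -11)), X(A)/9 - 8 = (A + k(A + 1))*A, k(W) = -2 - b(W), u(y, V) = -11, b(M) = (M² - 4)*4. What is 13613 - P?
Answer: -25762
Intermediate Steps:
b(M) = -16 + 4*M² (b(M) = (-4 + M²)*4 = -16 + 4*M²)
k(W) = 14 - 4*W² (k(W) = -2 - (-16 + 4*W²) = -2 + (16 - 4*W²) = 14 - 4*W²)
X(A) = 72 + 9*A*(14 + A - 4*(1 + A)²) (X(A) = 72 + 9*((A + (14 - 4*(A + 1)²))*A) = 72 + 9*((A + (14 - 4*(1 + A)²))*A) = 72 + 9*((14 + A - 4*(1 + A)²)*A) = 72 + 9*(A*(14 + A - 4*(1 + A)²)) = 72 + 9*A*(14 + A - 4*(1 + A)²))
P = 39375 (P = 72 - 63*(-11)² - 36*(-11)³ + 90*(-11) = 72 - 63*121 - 36*(-1331) - 990 = 72 - 7623 + 47916 - 990 = 39375)
13613 - P = 13613 - 1*39375 = 13613 - 39375 = -25762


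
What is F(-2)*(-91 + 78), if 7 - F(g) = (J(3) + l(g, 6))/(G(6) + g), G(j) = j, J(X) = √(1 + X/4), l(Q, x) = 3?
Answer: -325/4 + 13*√7/8 ≈ -76.951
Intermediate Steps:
J(X) = √(1 + X/4) (J(X) = √(1 + X*(¼)) = √(1 + X/4))
F(g) = 7 - (3 + √7/2)/(6 + g) (F(g) = 7 - (√(4 + 3)/2 + 3)/(6 + g) = 7 - (√7/2 + 3)/(6 + g) = 7 - (3 + √7/2)/(6 + g))
F(-2)*(-91 + 78) = ((78 - √7 + 14*(-2))/(2*(6 - 2)))*(-91 + 78) = ((½)*(78 - √7 - 28)/4)*(-13) = ((½)*(¼)*(50 - √7))*(-13) = (25/4 - √7/8)*(-13) = -325/4 + 13*√7/8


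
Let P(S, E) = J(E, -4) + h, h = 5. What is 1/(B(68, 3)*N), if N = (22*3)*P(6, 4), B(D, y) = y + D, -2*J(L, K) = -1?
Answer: 1/25773 ≈ 3.8800e-5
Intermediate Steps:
J(L, K) = ½ (J(L, K) = -½*(-1) = ½)
P(S, E) = 11/2 (P(S, E) = ½ + 5 = 11/2)
B(D, y) = D + y
N = 363 (N = (22*3)*(11/2) = 66*(11/2) = 363)
1/(B(68, 3)*N) = 1/((68 + 3)*363) = (1/363)/71 = (1/71)*(1/363) = 1/25773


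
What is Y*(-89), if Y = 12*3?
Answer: -3204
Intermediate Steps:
Y = 36
Y*(-89) = 36*(-89) = -3204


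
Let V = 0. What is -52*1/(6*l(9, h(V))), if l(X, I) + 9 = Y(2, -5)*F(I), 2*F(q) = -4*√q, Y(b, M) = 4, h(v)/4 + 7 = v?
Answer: 78/1873 - 416*I*√7/5619 ≈ 0.041644 - 0.19588*I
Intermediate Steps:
h(v) = -28 + 4*v
F(q) = -2*√q (F(q) = (-4*√q)/2 = -2*√q)
l(X, I) = -9 - 8*√I (l(X, I) = -9 + 4*(-2*√I) = -9 - 8*√I)
-52*1/(6*l(9, h(V))) = -52*1/(6*(-9 - 8*√(-28 + 4*0))) = -52*1/(6*(-9 - 8*√(-28 + 0))) = -52*1/(6*(-9 - 16*I*√7)) = -52/(-54 - 96*I*√7)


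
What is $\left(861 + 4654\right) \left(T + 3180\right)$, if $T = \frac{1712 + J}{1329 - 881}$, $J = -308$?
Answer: $\frac{1966158165}{112} \approx 1.7555 \cdot 10^{7}$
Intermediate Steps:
$T = \frac{351}{112}$ ($T = \frac{1712 - 308}{1329 - 881} = \frac{1404}{448} = 1404 \cdot \frac{1}{448} = \frac{351}{112} \approx 3.1339$)
$\left(861 + 4654\right) \left(T + 3180\right) = \left(861 + 4654\right) \left(\frac{351}{112} + 3180\right) = 5515 \cdot \frac{356511}{112} = \frac{1966158165}{112}$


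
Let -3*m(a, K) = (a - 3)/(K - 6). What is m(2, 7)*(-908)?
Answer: -908/3 ≈ -302.67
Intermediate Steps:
m(a, K) = -(-3 + a)/(3*(-6 + K)) (m(a, K) = -(a - 3)/(3*(K - 6)) = -(-3 + a)/(3*(-6 + K)))
m(2, 7)*(-908) = ((3 - 1*2)/(3*(-6 + 7)))*(-908) = ((⅓)*(3 - 2)/1)*(-908) = ((⅓)*1*1)*(-908) = (⅓)*(-908) = -908/3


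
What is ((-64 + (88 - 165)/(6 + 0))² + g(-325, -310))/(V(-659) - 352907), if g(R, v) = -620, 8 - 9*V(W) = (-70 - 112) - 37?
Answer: -190201/12703744 ≈ -0.014972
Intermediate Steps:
V(W) = 227/9 (V(W) = 8/9 - ((-70 - 112) - 37)/9 = 8/9 - (-182 - 37)/9 = 8/9 - ⅑*(-219) = 8/9 + 73/3 = 227/9)
((-64 + (88 - 165)/(6 + 0))² + g(-325, -310))/(V(-659) - 352907) = ((-64 + (88 - 165)/(6 + 0))² - 620)/(227/9 - 352907) = ((-64 - 77/6)² - 620)/(-3175936/9) = ((-64 - 77*⅙)² - 620)*(-9/3175936) = ((-64 - 77/6)² - 620)*(-9/3175936) = ((-461/6)² - 620)*(-9/3175936) = (212521/36 - 620)*(-9/3175936) = (190201/36)*(-9/3175936) = -190201/12703744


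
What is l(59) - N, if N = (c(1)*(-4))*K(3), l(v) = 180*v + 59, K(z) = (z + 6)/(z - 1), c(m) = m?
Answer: 10697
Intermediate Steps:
K(z) = (6 + z)/(-1 + z)
l(v) = 59 + 180*v
N = -18 (N = (1*(-4))*((6 + 3)/(-1 + 3)) = -4*9/2 = -18)
l(59) - N = (59 + 180*59) - 1*(-18) = (59 + 10620) + 18 = 10679 + 18 = 10697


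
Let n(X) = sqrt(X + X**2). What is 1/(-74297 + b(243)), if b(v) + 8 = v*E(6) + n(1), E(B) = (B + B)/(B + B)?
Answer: -37031/2742589921 - sqrt(2)/5485179842 ≈ -1.3502e-5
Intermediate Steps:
E(B) = 1 (E(B) = (2*B)/((2*B)) = (2*B)*(1/(2*B)) = 1)
b(v) = -8 + v + sqrt(2) (b(v) = -8 + (v*1 + sqrt(1*(1 + 1))) = -8 + (v + sqrt(1*2)) = -8 + (v + sqrt(2)) = -8 + v + sqrt(2))
1/(-74297 + b(243)) = 1/(-74297 + (-8 + 243 + sqrt(2))) = 1/(-74297 + (235 + sqrt(2))) = 1/(-74062 + sqrt(2))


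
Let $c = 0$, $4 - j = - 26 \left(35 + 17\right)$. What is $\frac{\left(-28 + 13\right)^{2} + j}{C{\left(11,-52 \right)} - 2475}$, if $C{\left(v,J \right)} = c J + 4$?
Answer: $- \frac{1581}{2471} \approx -0.63982$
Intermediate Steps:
$j = 1356$ ($j = 4 - - 26 \left(35 + 17\right) = 4 - \left(-26\right) 52 = 4 - -1352 = 4 + 1352 = 1356$)
$C{\left(v,J \right)} = 4$ ($C{\left(v,J \right)} = 0 J + 4 = 0 + 4 = 4$)
$\frac{\left(-28 + 13\right)^{2} + j}{C{\left(11,-52 \right)} - 2475} = \frac{\left(-28 + 13\right)^{2} + 1356}{4 - 2475} = \frac{\left(-15\right)^{2} + 1356}{-2471} = \left(225 + 1356\right) \left(- \frac{1}{2471}\right) = 1581 \left(- \frac{1}{2471}\right) = - \frac{1581}{2471}$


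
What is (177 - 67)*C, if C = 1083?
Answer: 119130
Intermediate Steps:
(177 - 67)*C = (177 - 67)*1083 = 110*1083 = 119130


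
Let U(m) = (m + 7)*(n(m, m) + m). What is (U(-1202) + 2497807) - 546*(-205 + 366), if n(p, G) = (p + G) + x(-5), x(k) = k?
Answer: 6725046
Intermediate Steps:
n(p, G) = -5 + G + p (n(p, G) = (p + G) - 5 = (G + p) - 5 = -5 + G + p)
U(m) = (-5 + 3*m)*(7 + m) (U(m) = (m + 7)*((-5 + m + m) + m) = (7 + m)*((-5 + 2*m) + m) = (7 + m)*(-5 + 3*m) = (-5 + 3*m)*(7 + m))
(U(-1202) + 2497807) - 546*(-205 + 366) = ((-35 + 3*(-1202)**2 + 16*(-1202)) + 2497807) - 546*(-205 + 366) = ((-35 + 3*1444804 - 19232) + 2497807) - 546*161 = ((-35 + 4334412 - 19232) + 2497807) - 87906 = (4315145 + 2497807) - 87906 = 6812952 - 87906 = 6725046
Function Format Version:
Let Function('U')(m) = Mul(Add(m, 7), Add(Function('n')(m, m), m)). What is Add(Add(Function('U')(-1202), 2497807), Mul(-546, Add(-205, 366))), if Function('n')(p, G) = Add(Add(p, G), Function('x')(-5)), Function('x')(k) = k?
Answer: 6725046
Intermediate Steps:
Function('n')(p, G) = Add(-5, G, p) (Function('n')(p, G) = Add(Add(p, G), -5) = Add(Add(G, p), -5) = Add(-5, G, p))
Function('U')(m) = Mul(Add(-5, Mul(3, m)), Add(7, m)) (Function('U')(m) = Mul(Add(m, 7), Add(Add(-5, m, m), m)) = Mul(Add(7, m), Add(Add(-5, Mul(2, m)), m)) = Mul(Add(7, m), Add(-5, Mul(3, m))) = Mul(Add(-5, Mul(3, m)), Add(7, m)))
Add(Add(Function('U')(-1202), 2497807), Mul(-546, Add(-205, 366))) = Add(Add(Add(-35, Mul(3, Pow(-1202, 2)), Mul(16, -1202)), 2497807), Mul(-546, Add(-205, 366))) = Add(Add(Add(-35, Mul(3, 1444804), -19232), 2497807), Mul(-546, 161)) = Add(Add(Add(-35, 4334412, -19232), 2497807), -87906) = Add(Add(4315145, 2497807), -87906) = Add(6812952, -87906) = 6725046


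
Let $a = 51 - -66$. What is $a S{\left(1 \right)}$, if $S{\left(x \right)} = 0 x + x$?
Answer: $117$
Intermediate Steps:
$S{\left(x \right)} = x$ ($S{\left(x \right)} = 0 + x = x$)
$a = 117$ ($a = 51 + 66 = 117$)
$a S{\left(1 \right)} = 117 \cdot 1 = 117$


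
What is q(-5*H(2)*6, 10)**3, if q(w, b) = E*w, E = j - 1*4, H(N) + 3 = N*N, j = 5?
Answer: -27000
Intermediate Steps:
H(N) = -3 + N**2 (H(N) = -3 + N*N = -3 + N**2)
E = 1 (E = 5 - 1*4 = 5 - 4 = 1)
q(w, b) = w (q(w, b) = 1*w = w)
q(-5*H(2)*6, 10)**3 = (-5*(-3 + 2**2)*6)**3 = (-5*(-3 + 4)*6)**3 = (-5*1*6)**3 = (-5*6)**3 = (-30)**3 = -27000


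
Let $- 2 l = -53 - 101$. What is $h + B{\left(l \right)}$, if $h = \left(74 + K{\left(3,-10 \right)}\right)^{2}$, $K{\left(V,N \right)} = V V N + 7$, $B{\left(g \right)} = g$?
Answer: $158$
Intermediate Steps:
$l = 77$ ($l = - \frac{-53 - 101}{2} = \left(- \frac{1}{2}\right) \left(-154\right) = 77$)
$K{\left(V,N \right)} = 7 + N V^{2}$ ($K{\left(V,N \right)} = V^{2} N + 7 = N V^{2} + 7 = 7 + N V^{2}$)
$h = 81$ ($h = \left(74 + \left(7 - 10 \cdot 3^{2}\right)\right)^{2} = \left(74 + \left(7 - 90\right)\right)^{2} = \left(74 - 83\right)^{2} = \left(-9\right)^{2} = 81$)
$h + B{\left(l \right)} = 81 + 77 = 158$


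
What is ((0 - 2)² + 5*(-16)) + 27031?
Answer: 26955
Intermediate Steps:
((0 - 2)² + 5*(-16)) + 27031 = ((-2)² - 80) + 27031 = (4 - 80) + 27031 = -76 + 27031 = 26955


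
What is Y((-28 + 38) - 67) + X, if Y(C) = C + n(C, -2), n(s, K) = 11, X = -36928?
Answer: -36974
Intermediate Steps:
Y(C) = 11 + C (Y(C) = C + 11 = 11 + C)
Y((-28 + 38) - 67) + X = (11 + ((-28 + 38) - 67)) - 36928 = (11 + (10 - 67)) - 36928 = (11 - 57) - 36928 = -46 - 36928 = -36974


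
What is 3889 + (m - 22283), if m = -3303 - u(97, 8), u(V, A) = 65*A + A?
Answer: -22225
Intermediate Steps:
u(V, A) = 66*A
m = -3831 (m = -3303 - 66*8 = -3303 - 1*528 = -3303 - 528 = -3831)
3889 + (m - 22283) = 3889 + (-3831 - 22283) = 3889 - 26114 = -22225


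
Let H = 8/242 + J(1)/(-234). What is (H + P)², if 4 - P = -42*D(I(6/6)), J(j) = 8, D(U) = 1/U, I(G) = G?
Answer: 424069254436/200420649 ≈ 2115.9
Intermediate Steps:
P = 46 (P = 4 - (-42)/(6/6) = 4 - (-42)/(6*(⅙)) = 4 - (-42)/1 = 4 - (-42) = 4 - 1*(-42) = 4 + 42 = 46)
H = -16/14157 (H = 8/242 + 8/(-234) = 8*(1/242) + 8*(-1/234) = 4/121 - 4/117 = -16/14157 ≈ -0.0011302)
(H + P)² = (-16/14157 + 46)² = (651206/14157)² = 424069254436/200420649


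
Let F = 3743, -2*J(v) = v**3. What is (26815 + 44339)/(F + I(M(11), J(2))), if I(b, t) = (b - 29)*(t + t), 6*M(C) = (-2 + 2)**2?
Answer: 23718/1325 ≈ 17.900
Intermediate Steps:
J(v) = -v**3/2
M(C) = 0 (M(C) = (-2 + 2)**2/6 = (1/6)*0**2 = (1/6)*0 = 0)
I(b, t) = 2*t*(-29 + b) (I(b, t) = (-29 + b)*(2*t) = 2*t*(-29 + b))
(26815 + 44339)/(F + I(M(11), J(2))) = (26815 + 44339)/(3743 + 2*(-1/2*2**3)*(-29 + 0)) = 71154/(3743 + 2*(-1/2*8)*(-29)) = 71154/(3743 + 2*(-4)*(-29)) = 71154/(3743 + 232) = 71154/3975 = 71154*(1/3975) = 23718/1325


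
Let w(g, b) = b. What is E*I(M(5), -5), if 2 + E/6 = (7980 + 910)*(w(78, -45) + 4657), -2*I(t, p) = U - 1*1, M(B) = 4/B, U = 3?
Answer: -246004068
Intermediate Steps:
I(t, p) = -1 (I(t, p) = -(3 - 1*1)/2 = -(3 - 1)/2 = -½*2 = -1)
E = 246004068 (E = -12 + 6*((7980 + 910)*(-45 + 4657)) = -12 + 6*(8890*4612) = -12 + 6*41000680 = -12 + 246004080 = 246004068)
E*I(M(5), -5) = 246004068*(-1) = -246004068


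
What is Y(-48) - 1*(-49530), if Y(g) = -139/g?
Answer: 2377579/48 ≈ 49533.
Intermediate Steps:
Y(-48) - 1*(-49530) = -139/(-48) - 1*(-49530) = -139*(-1/48) + 49530 = 139/48 + 49530 = 2377579/48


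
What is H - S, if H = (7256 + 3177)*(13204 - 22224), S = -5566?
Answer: -94100094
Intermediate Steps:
H = -94105660 (H = 10433*(-9020) = -94105660)
H - S = -94105660 - 1*(-5566) = -94105660 + 5566 = -94100094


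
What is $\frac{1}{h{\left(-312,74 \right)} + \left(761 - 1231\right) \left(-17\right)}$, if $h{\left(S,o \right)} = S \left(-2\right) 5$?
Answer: $\frac{1}{11110} \approx 9.0009 \cdot 10^{-5}$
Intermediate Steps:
$h{\left(S,o \right)} = - 10 S$ ($h{\left(S,o \right)} = - 2 S 5 = - 10 S$)
$\frac{1}{h{\left(-312,74 \right)} + \left(761 - 1231\right) \left(-17\right)} = \frac{1}{\left(-10\right) \left(-312\right) + \left(761 - 1231\right) \left(-17\right)} = \frac{1}{3120 + \left(761 - 1231\right) \left(-17\right)} = \frac{1}{3120 - -7990} = \frac{1}{3120 + 7990} = \frac{1}{11110}$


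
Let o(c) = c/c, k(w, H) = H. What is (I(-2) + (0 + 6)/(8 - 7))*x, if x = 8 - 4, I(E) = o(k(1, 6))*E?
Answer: 16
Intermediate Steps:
o(c) = 1
I(E) = E (I(E) = 1*E = E)
x = 4
(I(-2) + (0 + 6)/(8 - 7))*x = (-2 + (0 + 6)/(8 - 7))*4 = (-2 + 6/1)*4 = (-2 + 6*1)*4 = (-2 + 6)*4 = 4*4 = 16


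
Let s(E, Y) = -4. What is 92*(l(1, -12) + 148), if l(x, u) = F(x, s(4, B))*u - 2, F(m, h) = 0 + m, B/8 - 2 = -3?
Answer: 12328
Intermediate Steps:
B = -8 (B = 16 + 8*(-3) = 16 - 24 = -8)
F(m, h) = m
l(x, u) = -2 + u*x (l(x, u) = x*u - 2 = u*x - 2 = -2 + u*x)
92*(l(1, -12) + 148) = 92*((-2 - 12*1) + 148) = 92*((-2 - 12) + 148) = 92*(-14 + 148) = 92*134 = 12328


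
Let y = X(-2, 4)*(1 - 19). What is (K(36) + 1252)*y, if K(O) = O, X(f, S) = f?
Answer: 46368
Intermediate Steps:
y = 36 (y = -2*(1 - 19) = -2*(-18) = 36)
(K(36) + 1252)*y = (36 + 1252)*36 = 1288*36 = 46368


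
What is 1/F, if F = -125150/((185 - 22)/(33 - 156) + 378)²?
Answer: -2146561561/1893394350 ≈ -1.1337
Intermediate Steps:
F = -1893394350/2146561561 (F = -125150/(163/(-123) + 378)² = -125150/(163*(-1/123) + 378)² = -125150/(-163/123 + 378)² = -125150/((46331/123)²) = -125150/2146561561/15129 = -125150*15129/2146561561 = -1893394350/2146561561 ≈ -0.88206)
1/F = 1/(-1893394350/2146561561) = -2146561561/1893394350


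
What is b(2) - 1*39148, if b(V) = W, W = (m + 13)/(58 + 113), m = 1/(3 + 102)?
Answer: -702900974/17955 ≈ -39148.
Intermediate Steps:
m = 1/105 ≈ 0.0095238
W = 1366/17955 (W = (1/105 + 13)/(58 + 113) = (1366/105)/171 = (1366/105)*(1/171) = 1366/17955 ≈ 0.076079)
b(V) = 1366/17955
b(2) - 1*39148 = 1366/17955 - 1*39148 = 1366/17955 - 39148 = -702900974/17955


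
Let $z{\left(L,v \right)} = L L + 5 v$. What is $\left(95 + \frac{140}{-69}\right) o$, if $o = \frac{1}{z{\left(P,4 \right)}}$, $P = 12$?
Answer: $\frac{6415}{11316} \approx 0.5669$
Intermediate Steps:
$z{\left(L,v \right)} = L^{2} + 5 v$
$o = \frac{1}{164}$ ($o = \frac{1}{12^{2} + 5 \cdot 4} = \frac{1}{144 + 20} = \frac{1}{164} \approx 0.0060976$)
$\left(95 + \frac{140}{-69}\right) o = \left(95 + \frac{140}{-69}\right) \frac{1}{164} = \left(95 + 140 \left(- \frac{1}{69}\right)\right) \frac{1}{164} = \left(95 - \frac{140}{69}\right) \frac{1}{164} = \frac{6415}{69} \cdot \frac{1}{164} = \frac{6415}{11316}$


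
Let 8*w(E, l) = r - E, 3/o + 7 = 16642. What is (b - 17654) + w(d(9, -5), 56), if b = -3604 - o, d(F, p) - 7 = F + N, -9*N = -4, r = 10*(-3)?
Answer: -4244680901/199620 ≈ -21264.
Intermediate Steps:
o = 1/5545 (o = 3/(-7 + 16642) = 3/16635 = 3*(1/16635) = 1/5545 ≈ 0.00018034)
r = -30
N = 4/9 (N = -1/9*(-4) = 4/9 ≈ 0.44444)
d(F, p) = 67/9 + F (d(F, p) = 7 + (F + 4/9) = 7 + (4/9 + F) = 67/9 + F)
w(E, l) = -15/4 - E/8 (w(E, l) = (-30 - E)/8 = -15/4 - E/8)
b = -19984181/5545 (b = -3604 - 1*1/5545 = -3604 - 1/5545 = -19984181/5545 ≈ -3604.0)
(b - 17654) + w(d(9, -5), 56) = (-19984181/5545 - 17654) + (-15/4 - (67/9 + 9)/8) = -117875611/5545 + (-15/4 - 1/8*148/9) = -117875611/5545 + (-15/4 - 37/18) = -117875611/5545 - 209/36 = -4244680901/199620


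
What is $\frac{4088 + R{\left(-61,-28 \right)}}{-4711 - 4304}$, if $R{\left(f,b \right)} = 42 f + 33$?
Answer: $- \frac{1559}{9015} \approx -0.17293$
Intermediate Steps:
$R{\left(f,b \right)} = 33 + 42 f$
$\frac{4088 + R{\left(-61,-28 \right)}}{-4711 - 4304} = \frac{4088 + \left(33 + 42 \left(-61\right)\right)}{-4711 - 4304} = \frac{4088 + \left(33 - 2562\right)}{-9015} = \left(4088 - 2529\right) \left(- \frac{1}{9015}\right) = 1559 \left(- \frac{1}{9015}\right) = - \frac{1559}{9015}$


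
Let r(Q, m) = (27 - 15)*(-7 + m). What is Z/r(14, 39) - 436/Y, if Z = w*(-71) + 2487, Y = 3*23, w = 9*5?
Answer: -18023/2208 ≈ -8.1626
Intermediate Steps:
r(Q, m) = -84 + 12*m (r(Q, m) = 12*(-7 + m) = -84 + 12*m)
w = 45
Y = 69
Z = -708 (Z = 45*(-71) + 2487 = -3195 + 2487 = -708)
Z/r(14, 39) - 436/Y = -708/(-84 + 12*39) - 436/69 = -708/(-84 + 468) - 436*1/69 = -708/384 - 436/69 = -708*1/384 - 436/69 = -59/32 - 436/69 = -18023/2208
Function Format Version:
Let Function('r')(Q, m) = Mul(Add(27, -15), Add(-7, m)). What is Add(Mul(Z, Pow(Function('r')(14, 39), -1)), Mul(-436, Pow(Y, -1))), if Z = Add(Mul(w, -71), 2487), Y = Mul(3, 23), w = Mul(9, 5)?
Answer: Rational(-18023, 2208) ≈ -8.1626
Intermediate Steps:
Function('r')(Q, m) = Add(-84, Mul(12, m)) (Function('r')(Q, m) = Mul(12, Add(-7, m)) = Add(-84, Mul(12, m)))
w = 45
Y = 69
Z = -708 (Z = Add(Mul(45, -71), 2487) = Add(-3195, 2487) = -708)
Add(Mul(Z, Pow(Function('r')(14, 39), -1)), Mul(-436, Pow(Y, -1))) = Add(Mul(-708, Pow(Add(-84, Mul(12, 39)), -1)), Mul(-436, Pow(69, -1))) = Add(Mul(-708, Pow(Add(-84, 468), -1)), Mul(-436, Rational(1, 69))) = Add(Mul(-708, Pow(384, -1)), Rational(-436, 69)) = Add(Mul(-708, Rational(1, 384)), Rational(-436, 69)) = Add(Rational(-59, 32), Rational(-436, 69)) = Rational(-18023, 2208)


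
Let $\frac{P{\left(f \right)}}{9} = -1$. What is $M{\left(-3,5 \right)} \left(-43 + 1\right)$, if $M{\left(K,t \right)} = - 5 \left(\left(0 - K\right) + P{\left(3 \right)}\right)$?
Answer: $-1260$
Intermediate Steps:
$P{\left(f \right)} = -9$ ($P{\left(f \right)} = 9 \left(-1\right) = -9$)
$M{\left(K,t \right)} = 45 + 5 K$ ($M{\left(K,t \right)} = - 5 \left(\left(0 - K\right) - 9\right) = - 5 \left(- K - 9\right) = - 5 \left(-9 - K\right) = 45 + 5 K$)
$M{\left(-3,5 \right)} \left(-43 + 1\right) = \left(45 + 5 \left(-3\right)\right) \left(-43 + 1\right) = \left(45 - 15\right) \left(-42\right) = 30 \left(-42\right) = -1260$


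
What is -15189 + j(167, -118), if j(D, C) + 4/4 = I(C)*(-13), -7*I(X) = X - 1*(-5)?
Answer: -107799/7 ≈ -15400.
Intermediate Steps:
I(X) = -5/7 - X/7 (I(X) = -(X - 1*(-5))/7 = -(X + 5)/7 = -(5 + X)/7 = -5/7 - X/7)
j(D, C) = 58/7 + 13*C/7 (j(D, C) = -1 + (-5/7 - C/7)*(-13) = -1 + (65/7 + 13*C/7) = 58/7 + 13*C/7)
-15189 + j(167, -118) = -15189 + (58/7 + (13/7)*(-118)) = -15189 + (58/7 - 1534/7) = -15189 - 1476/7 = -107799/7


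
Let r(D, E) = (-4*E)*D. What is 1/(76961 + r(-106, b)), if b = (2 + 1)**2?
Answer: 1/80777 ≈ 1.2380e-5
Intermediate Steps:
b = 9 (b = 3**2 = 9)
r(D, E) = -4*D*E
1/(76961 + r(-106, b)) = 1/(76961 - 4*(-106)*9) = 1/(76961 + 3816) = 1/80777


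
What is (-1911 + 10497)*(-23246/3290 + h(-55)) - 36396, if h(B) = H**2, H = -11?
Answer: 1549333872/1645 ≈ 9.4184e+5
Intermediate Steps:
h(B) = 121 (h(B) = (-11)**2 = 121)
(-1911 + 10497)*(-23246/3290 + h(-55)) - 36396 = (-1911 + 10497)*(-23246/3290 + 121) - 36396 = 8586*(-23246*1/3290 + 121) - 36396 = 8586*(-11623/1645 + 121) - 36396 = 8586*(187422/1645) - 36396 = 1609205292/1645 - 36396 = 1549333872/1645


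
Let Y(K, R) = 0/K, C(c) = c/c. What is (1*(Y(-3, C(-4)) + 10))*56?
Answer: 560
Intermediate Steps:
C(c) = 1
Y(K, R) = 0
(1*(Y(-3, C(-4)) + 10))*56 = (1*(0 + 10))*56 = (1*10)*56 = 10*56 = 560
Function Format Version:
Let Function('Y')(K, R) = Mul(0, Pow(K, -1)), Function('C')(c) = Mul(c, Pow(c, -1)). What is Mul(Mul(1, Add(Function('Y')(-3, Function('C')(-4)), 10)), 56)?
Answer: 560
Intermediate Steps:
Function('C')(c) = 1
Function('Y')(K, R) = 0
Mul(Mul(1, Add(Function('Y')(-3, Function('C')(-4)), 10)), 56) = Mul(Mul(1, Add(0, 10)), 56) = Mul(Mul(1, 10), 56) = Mul(10, 56) = 560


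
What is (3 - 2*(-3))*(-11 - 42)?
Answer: -477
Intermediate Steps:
(3 - 2*(-3))*(-11 - 42) = (3 + 6)*(-53) = 9*(-53) = -477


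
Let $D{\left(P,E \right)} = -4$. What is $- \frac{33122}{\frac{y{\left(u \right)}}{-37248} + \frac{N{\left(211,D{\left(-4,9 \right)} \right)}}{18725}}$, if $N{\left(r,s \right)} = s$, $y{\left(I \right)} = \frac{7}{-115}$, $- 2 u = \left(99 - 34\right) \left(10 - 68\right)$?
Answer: $\frac{531335916652800}{3400601} \approx 1.5625 \cdot 10^{8}$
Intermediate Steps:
$u = 1885$ ($u = - \frac{\left(99 - 34\right) \left(10 - 68\right)}{2} = - \frac{65 \left(-58\right)}{2} = \left(- \frac{1}{2}\right) \left(-3770\right) = 1885$)
$y{\left(I \right)} = - \frac{7}{115}$ ($y{\left(I \right)} = 7 \left(- \frac{1}{115}\right) = - \frac{7}{115}$)
$- \frac{33122}{\frac{y{\left(u \right)}}{-37248} + \frac{N{\left(211,D{\left(-4,9 \right)} \right)}}{18725}} = - \frac{33122}{- \frac{7}{115 \left(-37248\right)} - \frac{4}{18725}} = - \frac{33122}{\left(- \frac{7}{115}\right) \left(- \frac{1}{37248}\right) - \frac{4}{18725}} = - \frac{33122}{\frac{7}{4283520} - \frac{4}{18725}} = - \frac{33122}{- \frac{3400601}{16041782400}} = \left(-33122\right) \left(- \frac{16041782400}{3400601}\right) = \frac{531335916652800}{3400601}$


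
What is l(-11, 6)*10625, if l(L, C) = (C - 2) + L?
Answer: -74375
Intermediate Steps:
l(L, C) = -2 + C + L (l(L, C) = (-2 + C) + L = -2 + C + L)
l(-11, 6)*10625 = (-2 + 6 - 11)*10625 = -7*10625 = -74375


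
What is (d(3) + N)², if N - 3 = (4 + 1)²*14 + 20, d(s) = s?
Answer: 141376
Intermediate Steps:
N = 373 (N = 3 + ((4 + 1)²*14 + 20) = 3 + (5²*14 + 20) = 3 + (25*14 + 20) = 3 + (350 + 20) = 3 + 370 = 373)
(d(3) + N)² = (3 + 373)² = 376² = 141376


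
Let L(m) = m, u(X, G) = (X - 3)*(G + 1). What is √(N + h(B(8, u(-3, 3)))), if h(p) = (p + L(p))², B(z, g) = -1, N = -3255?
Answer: I*√3251 ≈ 57.018*I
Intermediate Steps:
u(X, G) = (1 + G)*(-3 + X) (u(X, G) = (-3 + X)*(1 + G) = (1 + G)*(-3 + X))
h(p) = 4*p² (h(p) = (p + p)² = (2*p)² = 4*p²)
√(N + h(B(8, u(-3, 3)))) = √(-3255 + 4*(-1)²) = √(-3255 + 4*1) = √(-3255 + 4) = √(-3251) = I*√3251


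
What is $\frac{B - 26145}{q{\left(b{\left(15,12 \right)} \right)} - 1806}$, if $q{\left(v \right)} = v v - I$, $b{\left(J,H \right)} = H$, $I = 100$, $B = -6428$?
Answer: $\frac{32573}{1762} \approx 18.486$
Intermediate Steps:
$q{\left(v \right)} = -100 + v^{2}$ ($q{\left(v \right)} = v v - 100 = v^{2} - 100 = -100 + v^{2}$)
$\frac{B - 26145}{q{\left(b{\left(15,12 \right)} \right)} - 1806} = \frac{-6428 - 26145}{\left(-100 + 12^{2}\right) - 1806} = - \frac{32573}{\left(-100 + 144\right) - 1806} = - \frac{32573}{44 - 1806} = - \frac{32573}{-1762} = \left(-32573\right) \left(- \frac{1}{1762}\right) = \frac{32573}{1762}$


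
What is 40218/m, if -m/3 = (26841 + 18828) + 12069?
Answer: -6703/28869 ≈ -0.23219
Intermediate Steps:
m = -173214 (m = -3*((26841 + 18828) + 12069) = -3*(45669 + 12069) = -3*57738 = -173214)
40218/m = 40218/(-173214) = 40218*(-1/173214) = -6703/28869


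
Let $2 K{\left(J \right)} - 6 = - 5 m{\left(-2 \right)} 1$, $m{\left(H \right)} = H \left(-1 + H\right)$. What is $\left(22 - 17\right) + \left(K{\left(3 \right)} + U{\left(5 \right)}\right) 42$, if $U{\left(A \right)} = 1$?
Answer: $-457$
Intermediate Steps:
$K{\left(J \right)} = -12$ ($K{\left(J \right)} = 3 + \frac{- 5 \left(- 2 \left(-1 - 2\right)\right) 1}{2} = 3 + \frac{- 5 \left(\left(-2\right) \left(-3\right)\right) 1}{2} = 3 + \frac{\left(-5\right) 6 \cdot 1}{2} = 3 + \frac{\left(-30\right) 1}{2} = 3 + \frac{1}{2} \left(-30\right) = 3 - 15 = -12$)
$\left(22 - 17\right) + \left(K{\left(3 \right)} + U{\left(5 \right)}\right) 42 = \left(22 - 17\right) + \left(-12 + 1\right) 42 = 5 - 462 = -457$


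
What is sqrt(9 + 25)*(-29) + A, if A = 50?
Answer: 50 - 29*sqrt(34) ≈ -119.10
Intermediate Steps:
sqrt(9 + 25)*(-29) + A = sqrt(9 + 25)*(-29) + 50 = sqrt(34)*(-29) + 50 = -29*sqrt(34) + 50 = 50 - 29*sqrt(34)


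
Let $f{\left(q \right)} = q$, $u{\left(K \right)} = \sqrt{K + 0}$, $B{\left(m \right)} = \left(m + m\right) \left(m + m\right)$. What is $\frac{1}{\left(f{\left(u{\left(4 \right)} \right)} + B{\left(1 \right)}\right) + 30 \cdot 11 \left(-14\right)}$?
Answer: $- \frac{1}{4614} \approx -0.00021673$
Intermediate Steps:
$B{\left(m \right)} = 4 m^{2}$ ($B{\left(m \right)} = 2 m 2 m = 4 m^{2}$)
$u{\left(K \right)} = \sqrt{K}$
$\frac{1}{\left(f{\left(u{\left(4 \right)} \right)} + B{\left(1 \right)}\right) + 30 \cdot 11 \left(-14\right)} = \frac{1}{\left(\sqrt{4} + 4 \cdot 1^{2}\right) + 30 \cdot 11 \left(-14\right)} = \frac{1}{\left(2 + 4 \cdot 1\right) + 330 \left(-14\right)} = \frac{1}{\left(2 + 4\right) - 4620} = \frac{1}{6 - 4620} = \frac{1}{-4614} = - \frac{1}{4614}$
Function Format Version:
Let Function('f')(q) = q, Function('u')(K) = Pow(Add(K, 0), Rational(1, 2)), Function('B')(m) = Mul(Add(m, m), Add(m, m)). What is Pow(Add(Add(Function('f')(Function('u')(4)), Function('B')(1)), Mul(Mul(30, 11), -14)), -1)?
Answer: Rational(-1, 4614) ≈ -0.00021673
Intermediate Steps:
Function('B')(m) = Mul(4, Pow(m, 2)) (Function('B')(m) = Mul(Mul(2, m), Mul(2, m)) = Mul(4, Pow(m, 2)))
Function('u')(K) = Pow(K, Rational(1, 2))
Pow(Add(Add(Function('f')(Function('u')(4)), Function('B')(1)), Mul(Mul(30, 11), -14)), -1) = Pow(Add(Add(Pow(4, Rational(1, 2)), Mul(4, Pow(1, 2))), Mul(Mul(30, 11), -14)), -1) = Pow(Add(Add(2, Mul(4, 1)), Mul(330, -14)), -1) = Pow(Add(Add(2, 4), -4620), -1) = Pow(Add(6, -4620), -1) = Pow(-4614, -1) = Rational(-1, 4614)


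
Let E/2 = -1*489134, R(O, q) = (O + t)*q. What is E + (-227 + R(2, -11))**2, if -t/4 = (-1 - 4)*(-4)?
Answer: -580107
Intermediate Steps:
t = -80 (t = -4*(-1 - 4)*(-4) = -(-20)*(-4) = -4*20 = -80)
R(O, q) = q*(-80 + O) (R(O, q) = (O - 80)*q = (-80 + O)*q = q*(-80 + O))
E = -978268 (E = 2*(-1*489134) = 2*(-489134) = -978268)
E + (-227 + R(2, -11))**2 = -978268 + (-227 - 11*(-80 + 2))**2 = -978268 + (-227 - 11*(-78))**2 = -978268 + (-227 + 858)**2 = -978268 + 631**2 = -978268 + 398161 = -580107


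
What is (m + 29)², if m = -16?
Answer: 169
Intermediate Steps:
(m + 29)² = (-16 + 29)² = 13² = 169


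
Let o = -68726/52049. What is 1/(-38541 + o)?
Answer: -52049/2006089235 ≈ -2.5946e-5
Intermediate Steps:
o = -68726/52049 (o = -68726*1/52049 = -68726/52049 ≈ -1.3204)
1/(-38541 + o) = 1/(-38541 - 68726/52049) = 1/(-2006089235/52049) = -52049/2006089235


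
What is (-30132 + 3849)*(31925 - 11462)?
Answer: -537829029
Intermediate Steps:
(-30132 + 3849)*(31925 - 11462) = -26283*20463 = -537829029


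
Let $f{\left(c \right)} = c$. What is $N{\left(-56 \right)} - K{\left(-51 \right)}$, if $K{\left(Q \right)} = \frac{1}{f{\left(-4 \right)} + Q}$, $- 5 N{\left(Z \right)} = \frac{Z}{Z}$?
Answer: $- \frac{2}{11} \approx -0.18182$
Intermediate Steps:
$N{\left(Z \right)} = - \frac{1}{5}$ ($N{\left(Z \right)} = - \frac{Z \frac{1}{Z}}{5} = \left(- \frac{1}{5}\right) 1 = - \frac{1}{5}$)
$K{\left(Q \right)} = \frac{1}{-4 + Q}$
$N{\left(-56 \right)} - K{\left(-51 \right)} = - \frac{1}{5} - \frac{1}{-4 - 51} = - \frac{1}{5} - \frac{1}{-55} = - \frac{1}{5} - - \frac{1}{55} = - \frac{1}{5} + \frac{1}{55} = - \frac{2}{11}$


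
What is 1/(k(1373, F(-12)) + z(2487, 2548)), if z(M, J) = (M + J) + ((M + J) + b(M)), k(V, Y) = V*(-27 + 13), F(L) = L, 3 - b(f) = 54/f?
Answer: -829/7584539 ≈ -0.00010930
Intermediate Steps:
b(f) = 3 - 54/f
k(V, Y) = -14*V (k(V, Y) = V*(-14) = -14*V)
z(M, J) = 3 - 54/M + 2*J + 2*M (z(M, J) = (M + J) + ((M + J) + (3 - 54/M)) = (J + M) + ((J + M) + (3 - 54/M)) = (J + M) + (3 + J + M - 54/M) = 3 - 54/M + 2*J + 2*M)
1/(k(1373, F(-12)) + z(2487, 2548)) = 1/(-14*1373 + (3 - 54/2487 + 2*2548 + 2*2487)) = 1/(-19222 + (3 - 54*1/2487 + 5096 + 4974)) = 1/(-19222 + (3 - 18/829 + 5096 + 4974)) = 1/(-19222 + 8350499/829) = 1/(-7584539/829) = -829/7584539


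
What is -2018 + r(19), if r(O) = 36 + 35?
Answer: -1947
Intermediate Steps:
r(O) = 71
-2018 + r(19) = -2018 + 71 = -1947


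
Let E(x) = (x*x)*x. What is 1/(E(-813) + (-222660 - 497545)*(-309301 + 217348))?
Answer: 1/65687642568 ≈ 1.5224e-11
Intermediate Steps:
E(x) = x³ (E(x) = x²*x = x³)
1/(E(-813) + (-222660 - 497545)*(-309301 + 217348)) = 1/((-813)³ + (-222660 - 497545)*(-309301 + 217348)) = 1/(-537367797 - 720205*(-91953)) = 1/(-537367797 + 66225010365) = 1/65687642568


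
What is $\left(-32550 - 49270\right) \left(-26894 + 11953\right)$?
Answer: $1222472620$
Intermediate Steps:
$\left(-32550 - 49270\right) \left(-26894 + 11953\right) = \left(-81820\right) \left(-14941\right) = 1222472620$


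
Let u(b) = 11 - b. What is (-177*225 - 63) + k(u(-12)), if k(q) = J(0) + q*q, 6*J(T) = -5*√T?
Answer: -39359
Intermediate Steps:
J(T) = -5*√T/6 (J(T) = (-5*√T)/6 = -5*√T/6)
k(q) = q² (k(q) = -5*√0/6 + q*q = -⅚*0 + q² = 0 + q² = q²)
(-177*225 - 63) + k(u(-12)) = (-177*225 - 63) + (11 - 1*(-12))² = (-39825 - 63) + (11 + 12)² = -39888 + 23² = -39888 + 529 = -39359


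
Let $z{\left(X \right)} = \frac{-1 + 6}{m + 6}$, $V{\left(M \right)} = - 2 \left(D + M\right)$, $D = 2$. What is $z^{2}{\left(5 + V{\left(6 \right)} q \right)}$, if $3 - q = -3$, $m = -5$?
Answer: $25$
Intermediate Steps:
$q = 6$ ($q = 3 - -3 = 3 + 3 = 6$)
$V{\left(M \right)} = -4 - 2 M$ ($V{\left(M \right)} = - 2 \left(2 + M\right) = -4 - 2 M$)
$z{\left(X \right)} = 5$ ($z{\left(X \right)} = \frac{-1 + 6}{-5 + 6} = \frac{5}{1} = 5 \cdot 1 = 5$)
$z^{2}{\left(5 + V{\left(6 \right)} q \right)} = 5^{2} = 25$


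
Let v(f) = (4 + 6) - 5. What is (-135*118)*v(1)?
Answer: -79650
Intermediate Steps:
v(f) = 5 (v(f) = 10 - 5 = 5)
(-135*118)*v(1) = -135*118*5 = -15930*5 = -79650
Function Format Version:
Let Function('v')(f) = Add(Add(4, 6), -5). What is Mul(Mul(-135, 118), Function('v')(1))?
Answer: -79650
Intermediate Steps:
Function('v')(f) = 5 (Function('v')(f) = Add(10, -5) = 5)
Mul(Mul(-135, 118), Function('v')(1)) = Mul(Mul(-135, 118), 5) = Mul(-15930, 5) = -79650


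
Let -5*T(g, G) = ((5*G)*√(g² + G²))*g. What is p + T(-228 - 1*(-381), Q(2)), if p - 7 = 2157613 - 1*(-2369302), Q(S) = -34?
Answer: 4526922 + 88434*√85 ≈ 5.3422e+6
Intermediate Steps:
T(g, G) = -G*g*√(G² + g²) (T(g, G) = -(5*G)*√(g² + G²)*g/5 = -(5*G)*√(G² + g²)*g/5 = -5*G*√(G² + g²)*g/5 = -G*g*√(G² + g²))
p = 4526922 (p = 7 + (2157613 - 1*(-2369302)) = 7 + (2157613 + 2369302) = 7 + 4526915 = 4526922)
p + T(-228 - 1*(-381), Q(2)) = 4526922 - 1*(-34)*(-228 - 1*(-381))*√((-34)² + (-228 - 1*(-381))²) = 4526922 - 1*(-34)*(-228 + 381)*√(1156 + (-228 + 381)²) = 4526922 - 1*(-34)*153*√(1156 + 153²) = 4526922 - 1*(-34)*153*√(1156 + 23409) = 4526922 - 1*(-34)*153*√24565 = 4526922 - 1*(-34)*153*17*√85 = 4526922 + 88434*√85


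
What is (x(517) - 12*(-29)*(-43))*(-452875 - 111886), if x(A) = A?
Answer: 8159102167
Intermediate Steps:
(x(517) - 12*(-29)*(-43))*(-452875 - 111886) = (517 - 12*(-29)*(-43))*(-452875 - 111886) = (517 + 348*(-43))*(-564761) = (517 - 14964)*(-564761) = -14447*(-564761) = 8159102167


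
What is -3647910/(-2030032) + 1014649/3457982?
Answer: 3668544264097/1754953528856 ≈ 2.0904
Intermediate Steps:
-3647910/(-2030032) + 1014649/3457982 = -3647910*(-1/2030032) + 1014649*(1/3457982) = 1823955/1015016 + 1014649/3457982 = 3668544264097/1754953528856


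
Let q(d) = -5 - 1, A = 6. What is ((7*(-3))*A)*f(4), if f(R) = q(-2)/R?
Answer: 189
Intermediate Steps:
q(d) = -6
f(R) = -6/R
((7*(-3))*A)*f(4) = ((7*(-3))*6)*(-6/4) = (-21*6)*(-6*¼) = -126*(-3/2) = 189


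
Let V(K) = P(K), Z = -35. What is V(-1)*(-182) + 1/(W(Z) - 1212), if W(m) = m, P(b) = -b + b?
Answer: -1/1247 ≈ -0.00080192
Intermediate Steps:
P(b) = 0
V(K) = 0
V(-1)*(-182) + 1/(W(Z) - 1212) = 0*(-182) + 1/(-35 - 1212) = 0 + 1/(-1247) = 0 - 1/1247 = -1/1247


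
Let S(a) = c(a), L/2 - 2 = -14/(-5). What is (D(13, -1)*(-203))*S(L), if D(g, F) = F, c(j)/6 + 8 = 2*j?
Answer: 68208/5 ≈ 13642.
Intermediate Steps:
c(j) = -48 + 12*j (c(j) = -48 + 6*(2*j) = -48 + 12*j)
L = 48/5 (L = 4 + 2*(-14/(-5)) = 4 + 2*(-14*(-⅕)) = 4 + 2*(14/5) = 4 + 28/5 = 48/5 ≈ 9.6000)
S(a) = -48 + 12*a
(D(13, -1)*(-203))*S(L) = (-1*(-203))*(-48 + 12*(48/5)) = 203*(-48 + 576/5) = 203*(336/5) = 68208/5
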